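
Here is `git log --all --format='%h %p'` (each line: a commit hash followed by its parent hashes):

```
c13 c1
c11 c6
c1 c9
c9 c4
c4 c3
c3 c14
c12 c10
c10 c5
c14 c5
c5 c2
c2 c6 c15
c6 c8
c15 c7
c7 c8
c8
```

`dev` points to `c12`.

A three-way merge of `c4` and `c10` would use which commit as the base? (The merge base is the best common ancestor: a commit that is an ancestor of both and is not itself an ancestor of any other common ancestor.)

c5

Ancestors of c4: {c14, c15, c2, c3, c4, c5, c6, c7, c8}.
Ancestors of c10: {c10, c15, c2, c5, c6, c7, c8}.
Common ancestors: {c15, c2, c5, c6, c7, c8}.
Among these, c5 is not an ancestor of any other common ancestor — it is the merge base.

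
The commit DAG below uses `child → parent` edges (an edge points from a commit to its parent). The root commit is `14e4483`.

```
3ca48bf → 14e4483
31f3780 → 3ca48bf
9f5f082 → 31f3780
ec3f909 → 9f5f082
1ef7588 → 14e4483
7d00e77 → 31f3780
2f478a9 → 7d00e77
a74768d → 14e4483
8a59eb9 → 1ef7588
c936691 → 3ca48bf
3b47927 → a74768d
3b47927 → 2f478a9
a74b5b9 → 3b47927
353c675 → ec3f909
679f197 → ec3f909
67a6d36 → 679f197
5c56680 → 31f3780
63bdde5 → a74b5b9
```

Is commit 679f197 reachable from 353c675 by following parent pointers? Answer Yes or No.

No

Ancestors of 353c675: {14e4483, 31f3780, 353c675, 3ca48bf, 9f5f082, ec3f909}.
679f197 is not in that set, so it is not an ancestor of 353c675.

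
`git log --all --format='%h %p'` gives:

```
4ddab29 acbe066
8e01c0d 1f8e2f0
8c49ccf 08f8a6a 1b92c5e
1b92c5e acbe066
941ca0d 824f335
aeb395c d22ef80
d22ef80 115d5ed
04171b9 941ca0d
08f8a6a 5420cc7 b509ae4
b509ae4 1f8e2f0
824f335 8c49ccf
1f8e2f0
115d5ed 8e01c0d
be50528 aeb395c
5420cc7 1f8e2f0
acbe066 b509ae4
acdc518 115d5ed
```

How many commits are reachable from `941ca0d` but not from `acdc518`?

8

Reachable from 941ca0d: {08f8a6a, 1b92c5e, 1f8e2f0, 5420cc7, 824f335, 8c49ccf, 941ca0d, acbe066, b509ae4}.
Reachable from acdc518: {115d5ed, 1f8e2f0, 8e01c0d, acdc518}.
In 941ca0d's history but not acdc518's: {08f8a6a, 1b92c5e, 5420cc7, 824f335, 8c49ccf, 941ca0d, acbe066, b509ae4} — 8 commits.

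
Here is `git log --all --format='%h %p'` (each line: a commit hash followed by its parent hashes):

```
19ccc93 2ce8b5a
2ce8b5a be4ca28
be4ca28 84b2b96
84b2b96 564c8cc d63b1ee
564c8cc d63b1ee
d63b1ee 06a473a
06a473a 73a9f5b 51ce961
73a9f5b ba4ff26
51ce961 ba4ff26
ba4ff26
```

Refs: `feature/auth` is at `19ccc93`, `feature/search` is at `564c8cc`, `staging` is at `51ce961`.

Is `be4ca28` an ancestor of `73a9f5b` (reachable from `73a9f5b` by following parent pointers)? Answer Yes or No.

No

Ancestors of 73a9f5b: {73a9f5b, ba4ff26}.
be4ca28 is not in that set, so it is not an ancestor of 73a9f5b.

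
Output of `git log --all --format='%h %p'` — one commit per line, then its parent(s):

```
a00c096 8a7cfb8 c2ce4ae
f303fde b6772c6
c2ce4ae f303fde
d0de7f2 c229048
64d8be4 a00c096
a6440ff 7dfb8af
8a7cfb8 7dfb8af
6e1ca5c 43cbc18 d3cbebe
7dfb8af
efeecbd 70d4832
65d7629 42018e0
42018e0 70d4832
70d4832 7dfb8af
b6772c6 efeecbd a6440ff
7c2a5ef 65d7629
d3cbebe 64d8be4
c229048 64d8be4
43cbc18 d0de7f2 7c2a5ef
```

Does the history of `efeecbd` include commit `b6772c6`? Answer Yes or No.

No

Ancestors of efeecbd: {70d4832, 7dfb8af, efeecbd}.
b6772c6 is not in that set, so it is not an ancestor of efeecbd.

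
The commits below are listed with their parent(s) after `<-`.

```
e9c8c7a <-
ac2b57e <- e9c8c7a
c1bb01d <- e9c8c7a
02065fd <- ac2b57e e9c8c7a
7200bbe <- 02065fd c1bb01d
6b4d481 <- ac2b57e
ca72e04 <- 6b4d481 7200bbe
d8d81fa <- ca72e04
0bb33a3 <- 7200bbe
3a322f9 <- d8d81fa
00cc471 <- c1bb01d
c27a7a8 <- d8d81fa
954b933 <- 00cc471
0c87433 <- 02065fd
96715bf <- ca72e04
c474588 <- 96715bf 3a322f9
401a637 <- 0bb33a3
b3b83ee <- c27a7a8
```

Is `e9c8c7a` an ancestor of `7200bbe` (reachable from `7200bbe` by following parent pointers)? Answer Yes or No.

Yes

Ancestors of 7200bbe (commits reachable by following parents): {02065fd, 7200bbe, ac2b57e, c1bb01d, e9c8c7a}.
e9c8c7a is in that set, so it is an ancestor of 7200bbe.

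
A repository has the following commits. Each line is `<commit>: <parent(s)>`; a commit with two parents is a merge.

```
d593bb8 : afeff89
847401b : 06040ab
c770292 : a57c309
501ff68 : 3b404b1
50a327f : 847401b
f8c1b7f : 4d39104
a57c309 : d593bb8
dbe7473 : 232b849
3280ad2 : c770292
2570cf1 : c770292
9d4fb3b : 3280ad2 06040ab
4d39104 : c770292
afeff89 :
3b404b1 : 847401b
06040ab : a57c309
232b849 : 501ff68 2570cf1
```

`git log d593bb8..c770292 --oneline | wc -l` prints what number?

2

Reachable from c770292: {a57c309, afeff89, c770292, d593bb8}.
Reachable from d593bb8: {afeff89, d593bb8}.
In c770292's history but not d593bb8's: {a57c309, c770292} — 2 commits.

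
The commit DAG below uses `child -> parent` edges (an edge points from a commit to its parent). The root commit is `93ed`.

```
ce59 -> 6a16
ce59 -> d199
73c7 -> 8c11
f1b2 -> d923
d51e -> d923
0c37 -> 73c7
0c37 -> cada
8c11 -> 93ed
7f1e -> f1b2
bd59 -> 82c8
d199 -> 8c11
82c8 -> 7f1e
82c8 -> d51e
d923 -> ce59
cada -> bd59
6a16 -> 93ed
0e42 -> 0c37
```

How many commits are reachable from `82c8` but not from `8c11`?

Reachable from 82c8: {6a16, 7f1e, 82c8, 8c11, 93ed, ce59, d199, d51e, d923, f1b2}.
Reachable from 8c11: {8c11, 93ed}.
In 82c8's history but not 8c11's: {6a16, 7f1e, 82c8, ce59, d199, d51e, d923, f1b2} — 8 commits.

8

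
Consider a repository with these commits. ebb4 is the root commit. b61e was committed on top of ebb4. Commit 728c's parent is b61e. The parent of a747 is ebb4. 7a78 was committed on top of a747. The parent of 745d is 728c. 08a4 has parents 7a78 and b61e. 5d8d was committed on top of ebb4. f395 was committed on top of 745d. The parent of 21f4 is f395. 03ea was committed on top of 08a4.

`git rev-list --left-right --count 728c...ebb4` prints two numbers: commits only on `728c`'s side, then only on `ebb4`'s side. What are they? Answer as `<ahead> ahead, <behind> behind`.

2 ahead, 0 behind

Reachable from 728c: {728c, b61e, ebb4}.
Reachable from ebb4: {ebb4}.
Only in 728c's history (ahead): {728c, b61e} — 2.
Only in ebb4's history (behind): {} — 0.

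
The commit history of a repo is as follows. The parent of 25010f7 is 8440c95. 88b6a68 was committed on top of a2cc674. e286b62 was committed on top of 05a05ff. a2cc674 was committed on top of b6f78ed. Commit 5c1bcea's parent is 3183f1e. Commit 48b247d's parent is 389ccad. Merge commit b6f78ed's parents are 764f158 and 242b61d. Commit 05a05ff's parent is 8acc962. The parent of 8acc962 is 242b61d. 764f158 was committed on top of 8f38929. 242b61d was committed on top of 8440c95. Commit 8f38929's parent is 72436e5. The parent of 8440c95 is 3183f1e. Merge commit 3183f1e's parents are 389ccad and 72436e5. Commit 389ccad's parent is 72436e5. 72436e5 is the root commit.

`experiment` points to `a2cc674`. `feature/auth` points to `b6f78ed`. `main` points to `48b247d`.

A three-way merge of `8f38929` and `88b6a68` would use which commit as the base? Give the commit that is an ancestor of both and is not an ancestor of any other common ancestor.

8f38929

Ancestors of 8f38929: {72436e5, 8f38929}.
Ancestors of 88b6a68: {242b61d, 3183f1e, 389ccad, 72436e5, 764f158, 8440c95, 88b6a68, 8f38929, a2cc674, b6f78ed}.
Common ancestors: {72436e5, 8f38929}.
Among these, 8f38929 is not an ancestor of any other common ancestor — it is the merge base.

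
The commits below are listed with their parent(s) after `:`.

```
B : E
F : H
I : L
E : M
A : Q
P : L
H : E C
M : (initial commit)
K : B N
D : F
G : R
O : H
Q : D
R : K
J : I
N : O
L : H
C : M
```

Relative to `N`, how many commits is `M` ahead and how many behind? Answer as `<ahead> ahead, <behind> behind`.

0 ahead, 5 behind

Reachable from M: {M}.
Reachable from N: {C, E, H, M, N, O}.
Only in M's history (ahead): {} — 0.
Only in N's history (behind): {C, E, H, N, O} — 5.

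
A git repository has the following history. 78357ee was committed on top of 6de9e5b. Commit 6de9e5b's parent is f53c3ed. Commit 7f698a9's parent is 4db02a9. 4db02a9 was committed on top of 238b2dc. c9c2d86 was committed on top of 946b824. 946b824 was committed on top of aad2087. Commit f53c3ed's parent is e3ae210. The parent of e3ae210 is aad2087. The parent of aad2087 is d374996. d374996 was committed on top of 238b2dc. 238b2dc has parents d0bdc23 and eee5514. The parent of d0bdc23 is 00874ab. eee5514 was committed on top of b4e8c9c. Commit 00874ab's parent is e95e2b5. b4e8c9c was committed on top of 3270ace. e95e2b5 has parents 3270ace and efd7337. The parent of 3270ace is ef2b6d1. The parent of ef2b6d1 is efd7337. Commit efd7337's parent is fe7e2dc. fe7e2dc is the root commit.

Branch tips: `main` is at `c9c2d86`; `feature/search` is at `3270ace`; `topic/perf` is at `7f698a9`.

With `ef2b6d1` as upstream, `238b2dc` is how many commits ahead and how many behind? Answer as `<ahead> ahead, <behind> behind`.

7 ahead, 0 behind

Reachable from 238b2dc: {00874ab, 238b2dc, 3270ace, b4e8c9c, d0bdc23, e95e2b5, eee5514, ef2b6d1, efd7337, fe7e2dc}.
Reachable from ef2b6d1: {ef2b6d1, efd7337, fe7e2dc}.
Only in 238b2dc's history (ahead): {00874ab, 238b2dc, 3270ace, b4e8c9c, d0bdc23, e95e2b5, eee5514} — 7.
Only in ef2b6d1's history (behind): {} — 0.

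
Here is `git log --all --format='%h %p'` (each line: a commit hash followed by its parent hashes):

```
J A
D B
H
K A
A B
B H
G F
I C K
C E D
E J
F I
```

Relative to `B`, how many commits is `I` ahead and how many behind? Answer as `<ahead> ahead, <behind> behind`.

7 ahead, 0 behind

Reachable from I: {A, B, C, D, E, H, I, J, K}.
Reachable from B: {B, H}.
Only in I's history (ahead): {A, C, D, E, I, J, K} — 7.
Only in B's history (behind): {} — 0.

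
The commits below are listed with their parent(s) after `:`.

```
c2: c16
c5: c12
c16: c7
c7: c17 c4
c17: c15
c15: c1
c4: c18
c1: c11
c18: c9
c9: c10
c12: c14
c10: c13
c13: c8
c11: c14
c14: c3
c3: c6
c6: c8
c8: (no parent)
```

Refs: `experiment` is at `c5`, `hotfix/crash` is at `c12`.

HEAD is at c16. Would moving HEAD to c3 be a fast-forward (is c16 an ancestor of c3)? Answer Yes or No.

No

A fast-forward from c16 to c3 is possible iff c16 is an ancestor of c3.
Ancestors of c3: {c3, c6, c8}.
c16 is not among them, so fast-forward is not possible.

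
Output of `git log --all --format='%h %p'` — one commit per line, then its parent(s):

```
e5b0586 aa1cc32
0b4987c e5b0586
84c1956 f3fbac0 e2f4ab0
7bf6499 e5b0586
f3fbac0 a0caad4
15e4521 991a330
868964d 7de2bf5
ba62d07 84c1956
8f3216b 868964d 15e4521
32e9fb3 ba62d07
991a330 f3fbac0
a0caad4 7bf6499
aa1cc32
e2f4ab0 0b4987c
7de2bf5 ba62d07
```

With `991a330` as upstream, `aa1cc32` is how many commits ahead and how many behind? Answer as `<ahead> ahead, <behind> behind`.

0 ahead, 5 behind

Reachable from aa1cc32: {aa1cc32}.
Reachable from 991a330: {7bf6499, 991a330, a0caad4, aa1cc32, e5b0586, f3fbac0}.
Only in aa1cc32's history (ahead): {} — 0.
Only in 991a330's history (behind): {7bf6499, 991a330, a0caad4, e5b0586, f3fbac0} — 5.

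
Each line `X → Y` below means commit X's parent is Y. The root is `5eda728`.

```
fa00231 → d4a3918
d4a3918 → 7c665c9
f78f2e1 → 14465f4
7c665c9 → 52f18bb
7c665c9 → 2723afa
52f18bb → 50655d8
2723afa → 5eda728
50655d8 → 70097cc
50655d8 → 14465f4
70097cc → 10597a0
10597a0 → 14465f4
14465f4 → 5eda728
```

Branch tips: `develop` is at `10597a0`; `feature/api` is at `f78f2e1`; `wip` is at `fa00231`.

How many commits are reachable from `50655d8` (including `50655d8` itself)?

Walking parent pointers from 50655d8: reachable set = {10597a0, 14465f4, 50655d8, 5eda728, 70097cc}.
That is 5 commits.

5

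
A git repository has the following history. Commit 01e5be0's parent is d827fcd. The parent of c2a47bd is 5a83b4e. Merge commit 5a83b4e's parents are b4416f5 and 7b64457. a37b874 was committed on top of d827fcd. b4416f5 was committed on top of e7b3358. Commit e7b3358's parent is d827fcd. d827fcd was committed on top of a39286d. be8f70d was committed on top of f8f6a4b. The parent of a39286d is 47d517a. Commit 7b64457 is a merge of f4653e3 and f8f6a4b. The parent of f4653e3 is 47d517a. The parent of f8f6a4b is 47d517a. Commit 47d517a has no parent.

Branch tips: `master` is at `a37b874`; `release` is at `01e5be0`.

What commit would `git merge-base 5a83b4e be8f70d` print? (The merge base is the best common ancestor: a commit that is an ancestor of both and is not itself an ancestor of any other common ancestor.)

f8f6a4b

Ancestors of 5a83b4e: {47d517a, 5a83b4e, 7b64457, a39286d, b4416f5, d827fcd, e7b3358, f4653e3, f8f6a4b}.
Ancestors of be8f70d: {47d517a, be8f70d, f8f6a4b}.
Common ancestors: {47d517a, f8f6a4b}.
Among these, f8f6a4b is not an ancestor of any other common ancestor — it is the merge base.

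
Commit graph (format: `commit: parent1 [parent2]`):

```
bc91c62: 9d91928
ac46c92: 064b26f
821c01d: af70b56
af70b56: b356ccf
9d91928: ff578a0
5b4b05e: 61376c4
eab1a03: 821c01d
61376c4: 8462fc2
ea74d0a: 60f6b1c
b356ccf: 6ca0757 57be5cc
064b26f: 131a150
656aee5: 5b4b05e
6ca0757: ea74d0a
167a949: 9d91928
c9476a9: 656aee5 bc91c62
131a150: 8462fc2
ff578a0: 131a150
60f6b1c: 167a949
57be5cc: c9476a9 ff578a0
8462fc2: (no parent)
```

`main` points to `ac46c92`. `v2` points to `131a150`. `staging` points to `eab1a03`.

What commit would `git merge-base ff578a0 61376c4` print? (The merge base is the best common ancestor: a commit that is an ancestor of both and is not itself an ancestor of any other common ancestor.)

8462fc2

Ancestors of ff578a0: {131a150, 8462fc2, ff578a0}.
Ancestors of 61376c4: {61376c4, 8462fc2}.
Common ancestors: {8462fc2}.
The only common ancestor is 8462fc2, so it is the merge base.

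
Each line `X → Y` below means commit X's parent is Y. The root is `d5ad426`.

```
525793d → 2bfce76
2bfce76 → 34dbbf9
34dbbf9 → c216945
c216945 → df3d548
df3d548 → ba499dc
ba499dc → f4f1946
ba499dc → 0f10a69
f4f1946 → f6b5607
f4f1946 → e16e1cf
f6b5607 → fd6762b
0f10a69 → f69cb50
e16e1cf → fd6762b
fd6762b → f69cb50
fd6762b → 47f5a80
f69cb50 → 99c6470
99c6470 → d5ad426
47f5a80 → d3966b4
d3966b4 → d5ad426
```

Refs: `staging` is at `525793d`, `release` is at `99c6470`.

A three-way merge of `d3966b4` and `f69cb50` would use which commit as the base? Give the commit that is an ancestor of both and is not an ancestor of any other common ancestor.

Ancestors of d3966b4: {d3966b4, d5ad426}.
Ancestors of f69cb50: {99c6470, d5ad426, f69cb50}.
Common ancestors: {d5ad426}.
The only common ancestor is d5ad426, so it is the merge base.

d5ad426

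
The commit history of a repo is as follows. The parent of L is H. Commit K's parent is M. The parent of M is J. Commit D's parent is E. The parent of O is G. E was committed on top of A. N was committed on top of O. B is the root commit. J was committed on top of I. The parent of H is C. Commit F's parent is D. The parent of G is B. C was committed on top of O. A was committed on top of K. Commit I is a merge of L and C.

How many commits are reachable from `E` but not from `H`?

Reachable from E: {A, B, C, E, G, H, I, J, K, L, M, O}.
Reachable from H: {B, C, G, H, O}.
In E's history but not H's: {A, E, I, J, K, L, M} — 7 commits.

7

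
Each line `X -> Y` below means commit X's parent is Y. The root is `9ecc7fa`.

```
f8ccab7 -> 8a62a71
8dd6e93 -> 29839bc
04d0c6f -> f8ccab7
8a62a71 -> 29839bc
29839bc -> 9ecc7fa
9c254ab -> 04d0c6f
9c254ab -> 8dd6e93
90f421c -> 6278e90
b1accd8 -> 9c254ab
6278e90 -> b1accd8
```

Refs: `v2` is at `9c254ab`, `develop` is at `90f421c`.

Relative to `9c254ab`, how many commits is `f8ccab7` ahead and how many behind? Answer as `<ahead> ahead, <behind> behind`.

0 ahead, 3 behind

Reachable from f8ccab7: {29839bc, 8a62a71, 9ecc7fa, f8ccab7}.
Reachable from 9c254ab: {04d0c6f, 29839bc, 8a62a71, 8dd6e93, 9c254ab, 9ecc7fa, f8ccab7}.
Only in f8ccab7's history (ahead): {} — 0.
Only in 9c254ab's history (behind): {04d0c6f, 8dd6e93, 9c254ab} — 3.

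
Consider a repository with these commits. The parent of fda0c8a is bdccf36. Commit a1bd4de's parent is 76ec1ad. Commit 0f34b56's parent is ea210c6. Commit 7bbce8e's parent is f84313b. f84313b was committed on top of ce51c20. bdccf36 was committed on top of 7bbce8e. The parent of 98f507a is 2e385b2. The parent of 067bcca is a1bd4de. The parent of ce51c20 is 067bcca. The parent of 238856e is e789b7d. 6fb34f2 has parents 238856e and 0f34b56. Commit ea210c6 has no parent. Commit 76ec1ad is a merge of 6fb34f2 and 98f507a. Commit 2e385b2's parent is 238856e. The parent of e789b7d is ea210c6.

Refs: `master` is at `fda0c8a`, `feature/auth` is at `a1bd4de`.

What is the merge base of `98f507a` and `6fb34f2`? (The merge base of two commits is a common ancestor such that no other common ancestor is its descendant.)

238856e

Ancestors of 98f507a: {238856e, 2e385b2, 98f507a, e789b7d, ea210c6}.
Ancestors of 6fb34f2: {0f34b56, 238856e, 6fb34f2, e789b7d, ea210c6}.
Common ancestors: {238856e, e789b7d, ea210c6}.
Among these, 238856e is not an ancestor of any other common ancestor — it is the merge base.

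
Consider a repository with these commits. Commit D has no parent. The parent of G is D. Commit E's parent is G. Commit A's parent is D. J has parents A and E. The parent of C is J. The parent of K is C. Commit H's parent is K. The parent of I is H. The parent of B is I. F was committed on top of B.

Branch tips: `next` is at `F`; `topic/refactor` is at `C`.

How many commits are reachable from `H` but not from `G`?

6

Reachable from H: {A, C, D, E, G, H, J, K}.
Reachable from G: {D, G}.
In H's history but not G's: {A, C, E, H, J, K} — 6 commits.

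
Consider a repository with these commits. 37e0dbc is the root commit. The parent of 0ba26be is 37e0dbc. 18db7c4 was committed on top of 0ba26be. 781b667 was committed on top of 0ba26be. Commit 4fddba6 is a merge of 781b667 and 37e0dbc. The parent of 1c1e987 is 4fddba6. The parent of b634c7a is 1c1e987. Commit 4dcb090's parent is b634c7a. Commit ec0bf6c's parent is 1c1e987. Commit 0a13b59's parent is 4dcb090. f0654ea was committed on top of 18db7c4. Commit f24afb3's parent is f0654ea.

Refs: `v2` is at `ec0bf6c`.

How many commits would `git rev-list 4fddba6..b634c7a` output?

2

Reachable from b634c7a: {0ba26be, 1c1e987, 37e0dbc, 4fddba6, 781b667, b634c7a}.
Reachable from 4fddba6: {0ba26be, 37e0dbc, 4fddba6, 781b667}.
In b634c7a's history but not 4fddba6's: {1c1e987, b634c7a} — 2 commits.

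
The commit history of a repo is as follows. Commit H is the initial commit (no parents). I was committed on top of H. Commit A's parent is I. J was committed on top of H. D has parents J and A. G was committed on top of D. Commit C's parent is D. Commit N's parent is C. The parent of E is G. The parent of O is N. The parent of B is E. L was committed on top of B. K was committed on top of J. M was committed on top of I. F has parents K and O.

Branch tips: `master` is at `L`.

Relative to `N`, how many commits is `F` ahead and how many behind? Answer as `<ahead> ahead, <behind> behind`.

3 ahead, 0 behind

Reachable from F: {A, C, D, F, H, I, J, K, N, O}.
Reachable from N: {A, C, D, H, I, J, N}.
Only in F's history (ahead): {F, K, O} — 3.
Only in N's history (behind): {} — 0.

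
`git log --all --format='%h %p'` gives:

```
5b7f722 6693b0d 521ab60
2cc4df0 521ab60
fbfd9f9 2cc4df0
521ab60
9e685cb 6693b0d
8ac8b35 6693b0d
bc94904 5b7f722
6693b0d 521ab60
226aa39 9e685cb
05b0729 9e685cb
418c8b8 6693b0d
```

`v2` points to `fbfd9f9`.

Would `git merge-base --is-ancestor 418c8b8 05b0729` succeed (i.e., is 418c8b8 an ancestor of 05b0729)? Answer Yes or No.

Ancestors of 05b0729: {05b0729, 521ab60, 6693b0d, 9e685cb}.
418c8b8 is not in that set, so it is not an ancestor of 05b0729.

No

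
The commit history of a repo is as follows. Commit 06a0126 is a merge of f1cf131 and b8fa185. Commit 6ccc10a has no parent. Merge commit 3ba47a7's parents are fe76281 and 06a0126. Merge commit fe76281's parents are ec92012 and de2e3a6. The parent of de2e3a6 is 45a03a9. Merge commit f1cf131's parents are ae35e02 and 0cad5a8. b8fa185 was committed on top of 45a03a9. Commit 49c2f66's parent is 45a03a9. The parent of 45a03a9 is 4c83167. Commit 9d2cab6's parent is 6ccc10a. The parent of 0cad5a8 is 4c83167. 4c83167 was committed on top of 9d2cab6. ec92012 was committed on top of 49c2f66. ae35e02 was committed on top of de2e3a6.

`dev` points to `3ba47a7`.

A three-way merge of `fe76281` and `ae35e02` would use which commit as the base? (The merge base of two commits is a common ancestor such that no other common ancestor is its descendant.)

Ancestors of fe76281: {45a03a9, 49c2f66, 4c83167, 6ccc10a, 9d2cab6, de2e3a6, ec92012, fe76281}.
Ancestors of ae35e02: {45a03a9, 4c83167, 6ccc10a, 9d2cab6, ae35e02, de2e3a6}.
Common ancestors: {45a03a9, 4c83167, 6ccc10a, 9d2cab6, de2e3a6}.
Among these, de2e3a6 is not an ancestor of any other common ancestor — it is the merge base.

de2e3a6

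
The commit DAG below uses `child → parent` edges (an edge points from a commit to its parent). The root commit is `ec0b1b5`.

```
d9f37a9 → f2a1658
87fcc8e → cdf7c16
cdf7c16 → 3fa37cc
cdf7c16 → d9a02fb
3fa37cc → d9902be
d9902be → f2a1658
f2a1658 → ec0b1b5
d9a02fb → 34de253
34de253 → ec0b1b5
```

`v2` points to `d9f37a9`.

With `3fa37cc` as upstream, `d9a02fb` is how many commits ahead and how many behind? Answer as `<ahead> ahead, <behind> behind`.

Reachable from d9a02fb: {34de253, d9a02fb, ec0b1b5}.
Reachable from 3fa37cc: {3fa37cc, d9902be, ec0b1b5, f2a1658}.
Only in d9a02fb's history (ahead): {34de253, d9a02fb} — 2.
Only in 3fa37cc's history (behind): {3fa37cc, d9902be, f2a1658} — 3.

2 ahead, 3 behind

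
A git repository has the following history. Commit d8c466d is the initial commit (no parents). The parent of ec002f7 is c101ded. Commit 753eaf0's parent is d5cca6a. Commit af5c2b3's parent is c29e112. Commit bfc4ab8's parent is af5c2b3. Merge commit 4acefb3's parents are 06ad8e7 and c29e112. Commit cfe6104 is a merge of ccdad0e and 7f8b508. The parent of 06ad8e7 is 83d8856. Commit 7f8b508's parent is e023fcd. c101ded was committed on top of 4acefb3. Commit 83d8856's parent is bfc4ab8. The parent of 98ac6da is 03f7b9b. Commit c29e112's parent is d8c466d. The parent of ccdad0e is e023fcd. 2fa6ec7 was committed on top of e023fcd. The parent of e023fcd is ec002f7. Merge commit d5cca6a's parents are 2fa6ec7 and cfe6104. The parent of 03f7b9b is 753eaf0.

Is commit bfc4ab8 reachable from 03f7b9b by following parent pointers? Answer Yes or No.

Ancestors of 03f7b9b (commits reachable by following parents): {03f7b9b, 06ad8e7, 2fa6ec7, 4acefb3, 753eaf0, 7f8b508, 83d8856, af5c2b3, bfc4ab8, c101ded, c29e112, ccdad0e, cfe6104, d5cca6a, d8c466d, e023fcd, ec002f7}.
bfc4ab8 is in that set, so it is an ancestor of 03f7b9b.

Yes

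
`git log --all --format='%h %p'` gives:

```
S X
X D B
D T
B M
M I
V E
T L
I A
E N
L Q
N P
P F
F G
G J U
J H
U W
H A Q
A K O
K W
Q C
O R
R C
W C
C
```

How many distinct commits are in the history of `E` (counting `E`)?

Walking parent pointers from E: reachable set = {A, C, E, F, G, H, J, K, N, O, P, Q, R, U, W}.
That is 15 commits.

15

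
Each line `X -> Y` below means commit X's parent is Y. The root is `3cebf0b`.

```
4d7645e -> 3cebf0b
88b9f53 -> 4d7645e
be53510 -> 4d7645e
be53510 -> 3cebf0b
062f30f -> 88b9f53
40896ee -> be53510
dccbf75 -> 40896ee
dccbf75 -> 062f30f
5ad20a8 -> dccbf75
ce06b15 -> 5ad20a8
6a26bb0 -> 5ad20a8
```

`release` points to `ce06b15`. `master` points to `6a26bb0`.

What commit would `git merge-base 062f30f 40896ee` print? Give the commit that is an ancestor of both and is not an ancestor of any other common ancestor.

4d7645e

Ancestors of 062f30f: {062f30f, 3cebf0b, 4d7645e, 88b9f53}.
Ancestors of 40896ee: {3cebf0b, 40896ee, 4d7645e, be53510}.
Common ancestors: {3cebf0b, 4d7645e}.
Among these, 4d7645e is not an ancestor of any other common ancestor — it is the merge base.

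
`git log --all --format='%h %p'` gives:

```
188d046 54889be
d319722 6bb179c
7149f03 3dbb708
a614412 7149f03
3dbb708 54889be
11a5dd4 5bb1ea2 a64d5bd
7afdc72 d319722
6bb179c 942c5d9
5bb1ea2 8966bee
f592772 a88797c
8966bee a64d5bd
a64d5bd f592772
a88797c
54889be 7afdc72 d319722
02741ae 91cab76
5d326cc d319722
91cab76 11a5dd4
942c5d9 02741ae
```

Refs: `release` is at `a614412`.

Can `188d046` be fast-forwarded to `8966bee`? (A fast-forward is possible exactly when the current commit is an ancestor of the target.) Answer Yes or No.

A fast-forward from 188d046 to 8966bee is possible iff 188d046 is an ancestor of 8966bee.
Ancestors of 8966bee: {8966bee, a64d5bd, a88797c, f592772}.
188d046 is not among them, so fast-forward is not possible.

No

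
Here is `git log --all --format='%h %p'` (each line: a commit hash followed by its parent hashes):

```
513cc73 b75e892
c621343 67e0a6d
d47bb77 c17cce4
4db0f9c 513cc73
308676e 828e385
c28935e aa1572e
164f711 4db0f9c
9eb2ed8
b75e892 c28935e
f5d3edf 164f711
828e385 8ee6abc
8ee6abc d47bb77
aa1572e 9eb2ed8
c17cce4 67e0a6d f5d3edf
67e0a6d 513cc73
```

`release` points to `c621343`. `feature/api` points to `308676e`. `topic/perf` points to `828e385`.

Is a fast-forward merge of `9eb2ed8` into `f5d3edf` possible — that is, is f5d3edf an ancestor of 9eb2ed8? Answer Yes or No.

No

A fast-forward from f5d3edf to 9eb2ed8 is possible iff f5d3edf is an ancestor of 9eb2ed8.
Ancestors of 9eb2ed8: {9eb2ed8}.
f5d3edf is not among them, so fast-forward is not possible.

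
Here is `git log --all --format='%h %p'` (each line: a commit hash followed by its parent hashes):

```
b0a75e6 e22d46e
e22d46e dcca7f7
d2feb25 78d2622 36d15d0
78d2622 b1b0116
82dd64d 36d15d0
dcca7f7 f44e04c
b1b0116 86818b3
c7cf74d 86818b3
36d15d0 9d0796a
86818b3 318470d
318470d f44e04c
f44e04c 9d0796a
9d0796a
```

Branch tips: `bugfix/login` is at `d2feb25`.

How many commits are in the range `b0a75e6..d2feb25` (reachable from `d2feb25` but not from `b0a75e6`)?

6

Reachable from d2feb25: {318470d, 36d15d0, 78d2622, 86818b3, 9d0796a, b1b0116, d2feb25, f44e04c}.
Reachable from b0a75e6: {9d0796a, b0a75e6, dcca7f7, e22d46e, f44e04c}.
In d2feb25's history but not b0a75e6's: {318470d, 36d15d0, 78d2622, 86818b3, b1b0116, d2feb25} — 6 commits.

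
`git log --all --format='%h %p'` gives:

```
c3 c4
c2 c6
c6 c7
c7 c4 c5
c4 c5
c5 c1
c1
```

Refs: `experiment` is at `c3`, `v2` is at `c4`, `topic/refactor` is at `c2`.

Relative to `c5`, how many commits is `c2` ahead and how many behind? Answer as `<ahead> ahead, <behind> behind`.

4 ahead, 0 behind

Reachable from c2: {c1, c2, c4, c5, c6, c7}.
Reachable from c5: {c1, c5}.
Only in c2's history (ahead): {c2, c4, c6, c7} — 4.
Only in c5's history (behind): {} — 0.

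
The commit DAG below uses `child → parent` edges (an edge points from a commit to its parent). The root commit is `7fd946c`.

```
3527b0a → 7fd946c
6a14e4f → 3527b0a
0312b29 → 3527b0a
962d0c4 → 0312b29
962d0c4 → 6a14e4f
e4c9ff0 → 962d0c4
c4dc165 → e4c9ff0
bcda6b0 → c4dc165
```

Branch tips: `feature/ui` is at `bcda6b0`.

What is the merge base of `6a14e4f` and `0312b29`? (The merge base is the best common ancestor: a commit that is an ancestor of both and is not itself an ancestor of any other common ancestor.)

3527b0a

Ancestors of 6a14e4f: {3527b0a, 6a14e4f, 7fd946c}.
Ancestors of 0312b29: {0312b29, 3527b0a, 7fd946c}.
Common ancestors: {3527b0a, 7fd946c}.
Among these, 3527b0a is not an ancestor of any other common ancestor — it is the merge base.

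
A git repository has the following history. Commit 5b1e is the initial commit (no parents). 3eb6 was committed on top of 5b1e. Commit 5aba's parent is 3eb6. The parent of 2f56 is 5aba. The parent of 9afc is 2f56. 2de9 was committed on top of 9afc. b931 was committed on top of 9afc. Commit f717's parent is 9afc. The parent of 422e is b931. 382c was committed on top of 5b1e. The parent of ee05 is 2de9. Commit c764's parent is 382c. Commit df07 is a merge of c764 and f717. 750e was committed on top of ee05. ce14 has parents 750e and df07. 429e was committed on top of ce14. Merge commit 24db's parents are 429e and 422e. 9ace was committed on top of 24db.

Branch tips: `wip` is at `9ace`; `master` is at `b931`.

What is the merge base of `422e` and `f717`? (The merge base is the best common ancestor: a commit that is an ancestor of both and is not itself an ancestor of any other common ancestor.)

9afc

Ancestors of 422e: {2f56, 3eb6, 422e, 5aba, 5b1e, 9afc, b931}.
Ancestors of f717: {2f56, 3eb6, 5aba, 5b1e, 9afc, f717}.
Common ancestors: {2f56, 3eb6, 5aba, 5b1e, 9afc}.
Among these, 9afc is not an ancestor of any other common ancestor — it is the merge base.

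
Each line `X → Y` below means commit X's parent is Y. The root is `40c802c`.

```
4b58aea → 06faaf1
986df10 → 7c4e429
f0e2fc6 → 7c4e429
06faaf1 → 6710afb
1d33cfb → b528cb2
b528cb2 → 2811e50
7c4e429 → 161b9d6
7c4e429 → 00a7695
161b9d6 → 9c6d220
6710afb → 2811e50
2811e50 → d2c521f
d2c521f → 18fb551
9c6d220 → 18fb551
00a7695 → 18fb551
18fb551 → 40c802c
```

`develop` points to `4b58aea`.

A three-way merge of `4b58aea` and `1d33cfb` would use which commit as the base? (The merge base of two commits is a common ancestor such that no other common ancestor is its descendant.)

2811e50

Ancestors of 4b58aea: {06faaf1, 18fb551, 2811e50, 40c802c, 4b58aea, 6710afb, d2c521f}.
Ancestors of 1d33cfb: {18fb551, 1d33cfb, 2811e50, 40c802c, b528cb2, d2c521f}.
Common ancestors: {18fb551, 2811e50, 40c802c, d2c521f}.
Among these, 2811e50 is not an ancestor of any other common ancestor — it is the merge base.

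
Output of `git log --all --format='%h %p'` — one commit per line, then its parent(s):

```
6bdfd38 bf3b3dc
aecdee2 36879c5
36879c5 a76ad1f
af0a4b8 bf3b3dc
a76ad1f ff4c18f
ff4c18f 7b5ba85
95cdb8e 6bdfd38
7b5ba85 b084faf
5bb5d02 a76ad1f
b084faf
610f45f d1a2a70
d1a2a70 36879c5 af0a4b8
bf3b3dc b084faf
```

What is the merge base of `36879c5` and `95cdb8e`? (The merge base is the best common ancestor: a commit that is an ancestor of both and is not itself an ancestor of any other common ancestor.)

Ancestors of 36879c5: {36879c5, 7b5ba85, a76ad1f, b084faf, ff4c18f}.
Ancestors of 95cdb8e: {6bdfd38, 95cdb8e, b084faf, bf3b3dc}.
Common ancestors: {b084faf}.
The only common ancestor is b084faf, so it is the merge base.

b084faf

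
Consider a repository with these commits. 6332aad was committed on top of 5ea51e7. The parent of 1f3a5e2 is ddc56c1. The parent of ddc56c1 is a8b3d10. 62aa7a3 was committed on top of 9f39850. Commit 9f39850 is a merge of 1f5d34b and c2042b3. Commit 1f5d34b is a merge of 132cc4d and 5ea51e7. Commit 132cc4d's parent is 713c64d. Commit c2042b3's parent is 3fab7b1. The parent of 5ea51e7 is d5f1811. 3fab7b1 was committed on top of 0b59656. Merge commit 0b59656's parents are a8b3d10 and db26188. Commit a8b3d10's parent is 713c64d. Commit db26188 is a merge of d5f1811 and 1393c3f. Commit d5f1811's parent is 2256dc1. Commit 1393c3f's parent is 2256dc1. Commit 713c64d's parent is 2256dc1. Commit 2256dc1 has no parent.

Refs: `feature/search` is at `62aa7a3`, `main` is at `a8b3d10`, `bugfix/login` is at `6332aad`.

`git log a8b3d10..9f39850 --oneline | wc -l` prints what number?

Reachable from 9f39850: {0b59656, 132cc4d, 1393c3f, 1f5d34b, 2256dc1, 3fab7b1, 5ea51e7, 713c64d, 9f39850, a8b3d10, c2042b3, d5f1811, db26188}.
Reachable from a8b3d10: {2256dc1, 713c64d, a8b3d10}.
In 9f39850's history but not a8b3d10's: {0b59656, 132cc4d, 1393c3f, 1f5d34b, 3fab7b1, 5ea51e7, 9f39850, c2042b3, d5f1811, db26188} — 10 commits.

10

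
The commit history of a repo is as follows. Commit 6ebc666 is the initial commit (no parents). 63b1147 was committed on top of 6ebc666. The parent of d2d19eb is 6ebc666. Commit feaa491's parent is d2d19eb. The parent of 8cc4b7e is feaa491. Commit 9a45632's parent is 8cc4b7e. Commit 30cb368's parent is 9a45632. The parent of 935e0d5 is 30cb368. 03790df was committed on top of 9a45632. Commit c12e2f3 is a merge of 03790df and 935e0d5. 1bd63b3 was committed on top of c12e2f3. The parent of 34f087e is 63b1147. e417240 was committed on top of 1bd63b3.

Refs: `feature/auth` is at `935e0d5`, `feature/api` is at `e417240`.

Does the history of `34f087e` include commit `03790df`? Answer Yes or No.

Ancestors of 34f087e: {34f087e, 63b1147, 6ebc666}.
03790df is not in that set, so it is not an ancestor of 34f087e.

No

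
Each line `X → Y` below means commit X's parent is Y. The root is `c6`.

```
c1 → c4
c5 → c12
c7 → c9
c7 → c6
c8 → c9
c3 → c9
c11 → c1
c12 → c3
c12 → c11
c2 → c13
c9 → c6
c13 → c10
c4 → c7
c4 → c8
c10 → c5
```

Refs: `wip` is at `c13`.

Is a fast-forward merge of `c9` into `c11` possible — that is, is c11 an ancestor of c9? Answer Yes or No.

A fast-forward from c11 to c9 is possible iff c11 is an ancestor of c9.
Ancestors of c9: {c6, c9}.
c11 is not among them, so fast-forward is not possible.

No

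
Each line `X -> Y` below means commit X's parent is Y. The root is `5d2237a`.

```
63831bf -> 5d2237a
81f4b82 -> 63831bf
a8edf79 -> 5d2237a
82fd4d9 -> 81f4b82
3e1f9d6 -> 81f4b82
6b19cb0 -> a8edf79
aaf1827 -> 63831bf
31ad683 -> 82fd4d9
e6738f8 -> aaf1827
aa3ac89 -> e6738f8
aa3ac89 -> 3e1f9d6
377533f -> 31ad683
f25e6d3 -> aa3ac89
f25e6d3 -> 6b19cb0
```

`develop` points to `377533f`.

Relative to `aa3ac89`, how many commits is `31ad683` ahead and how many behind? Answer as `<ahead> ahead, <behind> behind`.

2 ahead, 4 behind

Reachable from 31ad683: {31ad683, 5d2237a, 63831bf, 81f4b82, 82fd4d9}.
Reachable from aa3ac89: {3e1f9d6, 5d2237a, 63831bf, 81f4b82, aa3ac89, aaf1827, e6738f8}.
Only in 31ad683's history (ahead): {31ad683, 82fd4d9} — 2.
Only in aa3ac89's history (behind): {3e1f9d6, aa3ac89, aaf1827, e6738f8} — 4.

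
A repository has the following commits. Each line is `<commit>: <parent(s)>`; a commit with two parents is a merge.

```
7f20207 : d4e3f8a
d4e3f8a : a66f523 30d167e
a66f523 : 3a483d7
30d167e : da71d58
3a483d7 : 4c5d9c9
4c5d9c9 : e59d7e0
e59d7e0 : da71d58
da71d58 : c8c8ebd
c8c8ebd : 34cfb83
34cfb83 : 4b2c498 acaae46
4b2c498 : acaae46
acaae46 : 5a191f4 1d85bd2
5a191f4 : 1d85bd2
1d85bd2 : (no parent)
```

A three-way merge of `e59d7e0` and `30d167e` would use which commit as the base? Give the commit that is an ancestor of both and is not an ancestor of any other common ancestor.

da71d58

Ancestors of e59d7e0: {1d85bd2, 34cfb83, 4b2c498, 5a191f4, acaae46, c8c8ebd, da71d58, e59d7e0}.
Ancestors of 30d167e: {1d85bd2, 30d167e, 34cfb83, 4b2c498, 5a191f4, acaae46, c8c8ebd, da71d58}.
Common ancestors: {1d85bd2, 34cfb83, 4b2c498, 5a191f4, acaae46, c8c8ebd, da71d58}.
Among these, da71d58 is not an ancestor of any other common ancestor — it is the merge base.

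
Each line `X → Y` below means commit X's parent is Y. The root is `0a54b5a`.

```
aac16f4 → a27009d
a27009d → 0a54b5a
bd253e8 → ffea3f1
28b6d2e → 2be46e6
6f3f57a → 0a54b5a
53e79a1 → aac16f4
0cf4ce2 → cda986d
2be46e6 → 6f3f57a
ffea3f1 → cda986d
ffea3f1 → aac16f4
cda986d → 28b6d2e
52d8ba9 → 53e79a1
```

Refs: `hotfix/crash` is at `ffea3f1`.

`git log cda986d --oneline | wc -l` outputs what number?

5

Walking parent pointers from cda986d: reachable set = {0a54b5a, 28b6d2e, 2be46e6, 6f3f57a, cda986d}.
That is 5 commits.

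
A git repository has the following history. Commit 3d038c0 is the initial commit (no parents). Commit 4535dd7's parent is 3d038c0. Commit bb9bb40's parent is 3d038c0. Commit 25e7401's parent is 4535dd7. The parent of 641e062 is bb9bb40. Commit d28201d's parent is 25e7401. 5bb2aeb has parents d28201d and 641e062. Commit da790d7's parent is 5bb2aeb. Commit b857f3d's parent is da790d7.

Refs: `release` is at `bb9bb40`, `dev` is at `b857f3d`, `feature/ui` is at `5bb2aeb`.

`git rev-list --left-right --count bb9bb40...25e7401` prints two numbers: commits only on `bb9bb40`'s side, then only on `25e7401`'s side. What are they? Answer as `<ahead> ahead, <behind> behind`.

Reachable from bb9bb40: {3d038c0, bb9bb40}.
Reachable from 25e7401: {25e7401, 3d038c0, 4535dd7}.
Only in bb9bb40's history (ahead): {bb9bb40} — 1.
Only in 25e7401's history (behind): {25e7401, 4535dd7} — 2.

1 ahead, 2 behind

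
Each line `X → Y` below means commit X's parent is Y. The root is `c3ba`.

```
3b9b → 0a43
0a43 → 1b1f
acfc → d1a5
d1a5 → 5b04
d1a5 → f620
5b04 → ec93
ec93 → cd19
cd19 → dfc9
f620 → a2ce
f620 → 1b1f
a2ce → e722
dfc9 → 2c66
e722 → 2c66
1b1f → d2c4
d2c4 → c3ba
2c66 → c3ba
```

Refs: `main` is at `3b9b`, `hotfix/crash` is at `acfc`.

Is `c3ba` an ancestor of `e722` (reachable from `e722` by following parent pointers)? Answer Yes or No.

Ancestors of e722 (commits reachable by following parents): {2c66, c3ba, e722}.
c3ba is in that set, so it is an ancestor of e722.

Yes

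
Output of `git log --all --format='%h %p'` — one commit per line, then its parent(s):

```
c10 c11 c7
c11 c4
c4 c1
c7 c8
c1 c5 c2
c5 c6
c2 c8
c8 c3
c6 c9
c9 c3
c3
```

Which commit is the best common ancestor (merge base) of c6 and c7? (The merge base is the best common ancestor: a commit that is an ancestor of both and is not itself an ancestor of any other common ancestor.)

Ancestors of c6: {c3, c6, c9}.
Ancestors of c7: {c3, c7, c8}.
Common ancestors: {c3}.
The only common ancestor is c3, so it is the merge base.

c3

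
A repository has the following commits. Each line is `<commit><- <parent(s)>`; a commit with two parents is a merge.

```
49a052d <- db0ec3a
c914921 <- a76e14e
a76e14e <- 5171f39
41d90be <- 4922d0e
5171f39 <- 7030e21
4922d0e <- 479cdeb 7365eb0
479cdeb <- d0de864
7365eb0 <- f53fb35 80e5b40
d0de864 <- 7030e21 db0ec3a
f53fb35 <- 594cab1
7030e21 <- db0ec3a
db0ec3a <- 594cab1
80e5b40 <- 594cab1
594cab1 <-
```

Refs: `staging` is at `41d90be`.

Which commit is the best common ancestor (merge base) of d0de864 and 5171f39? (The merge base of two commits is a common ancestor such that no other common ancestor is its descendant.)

7030e21

Ancestors of d0de864: {594cab1, 7030e21, d0de864, db0ec3a}.
Ancestors of 5171f39: {5171f39, 594cab1, 7030e21, db0ec3a}.
Common ancestors: {594cab1, 7030e21, db0ec3a}.
Among these, 7030e21 is not an ancestor of any other common ancestor — it is the merge base.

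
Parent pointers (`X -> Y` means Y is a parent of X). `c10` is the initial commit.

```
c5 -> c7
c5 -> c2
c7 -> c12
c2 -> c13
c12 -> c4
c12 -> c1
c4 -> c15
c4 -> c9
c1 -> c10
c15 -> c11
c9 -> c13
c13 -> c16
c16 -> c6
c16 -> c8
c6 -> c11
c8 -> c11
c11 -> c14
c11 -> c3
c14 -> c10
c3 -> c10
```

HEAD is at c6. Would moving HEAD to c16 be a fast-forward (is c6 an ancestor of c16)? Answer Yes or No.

Yes

A fast-forward from c6 to c16 is possible iff c6 is an ancestor of c16.
Ancestors of c16: {c10, c11, c14, c16, c3, c6, c8}.
c6 is among them, so fast-forward is possible.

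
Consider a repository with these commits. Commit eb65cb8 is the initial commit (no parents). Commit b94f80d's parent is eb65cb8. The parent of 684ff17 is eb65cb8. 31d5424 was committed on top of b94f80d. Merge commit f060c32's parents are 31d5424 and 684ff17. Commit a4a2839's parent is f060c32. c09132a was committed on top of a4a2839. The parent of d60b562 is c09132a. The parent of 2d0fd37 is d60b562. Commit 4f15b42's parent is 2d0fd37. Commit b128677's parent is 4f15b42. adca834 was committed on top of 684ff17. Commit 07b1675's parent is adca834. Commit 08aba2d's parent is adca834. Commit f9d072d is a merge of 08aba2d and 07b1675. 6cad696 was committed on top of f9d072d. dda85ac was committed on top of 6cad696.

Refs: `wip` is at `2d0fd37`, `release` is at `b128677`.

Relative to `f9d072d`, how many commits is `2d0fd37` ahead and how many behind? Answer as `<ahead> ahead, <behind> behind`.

7 ahead, 4 behind

Reachable from 2d0fd37: {2d0fd37, 31d5424, 684ff17, a4a2839, b94f80d, c09132a, d60b562, eb65cb8, f060c32}.
Reachable from f9d072d: {07b1675, 08aba2d, 684ff17, adca834, eb65cb8, f9d072d}.
Only in 2d0fd37's history (ahead): {2d0fd37, 31d5424, a4a2839, b94f80d, c09132a, d60b562, f060c32} — 7.
Only in f9d072d's history (behind): {07b1675, 08aba2d, adca834, f9d072d} — 4.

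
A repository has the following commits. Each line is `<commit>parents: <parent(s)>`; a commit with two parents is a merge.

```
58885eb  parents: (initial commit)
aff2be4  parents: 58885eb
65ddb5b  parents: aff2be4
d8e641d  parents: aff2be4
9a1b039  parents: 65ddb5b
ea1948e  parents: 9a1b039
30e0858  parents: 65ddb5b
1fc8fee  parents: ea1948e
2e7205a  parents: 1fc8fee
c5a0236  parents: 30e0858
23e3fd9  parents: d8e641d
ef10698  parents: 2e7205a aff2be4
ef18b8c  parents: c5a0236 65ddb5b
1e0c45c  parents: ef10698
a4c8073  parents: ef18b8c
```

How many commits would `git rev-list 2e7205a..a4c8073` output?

4

Reachable from a4c8073: {30e0858, 58885eb, 65ddb5b, a4c8073, aff2be4, c5a0236, ef18b8c}.
Reachable from 2e7205a: {1fc8fee, 2e7205a, 58885eb, 65ddb5b, 9a1b039, aff2be4, ea1948e}.
In a4c8073's history but not 2e7205a's: {30e0858, a4c8073, c5a0236, ef18b8c} — 4 commits.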